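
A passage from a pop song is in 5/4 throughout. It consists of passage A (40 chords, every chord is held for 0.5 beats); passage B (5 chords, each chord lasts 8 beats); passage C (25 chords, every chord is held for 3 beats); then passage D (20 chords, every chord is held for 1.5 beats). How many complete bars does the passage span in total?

33 bars

A: 40 × 0.5 = 20 beats = 4 bars.
B: 5 × 8 = 40 beats = 8 bars.
C: 25 × 3 = 75 beats = 15 bars.
D: 20 × 1.5 = 30 beats = 6 bars.
Total: 4 + 8 + 15 + 6 = 33 bars.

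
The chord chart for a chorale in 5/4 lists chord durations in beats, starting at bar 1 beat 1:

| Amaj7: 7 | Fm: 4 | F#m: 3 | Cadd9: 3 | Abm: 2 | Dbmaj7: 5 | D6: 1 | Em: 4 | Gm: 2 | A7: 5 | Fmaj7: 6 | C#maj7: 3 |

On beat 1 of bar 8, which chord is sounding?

Beat 1 of bar 8 is beat (8−1)×5 + 1 = 36 overall.
Running totals: Amaj7 ends at 7, Fm ends at 11, F#m ends at 14, Cadd9 ends at 17, Abm ends at 19, Dbmaj7 ends at 24, D6 ends at 25, Em ends at 29, Gm ends at 31, A7 ends at 36.
Beat 36 falls within A7.

A7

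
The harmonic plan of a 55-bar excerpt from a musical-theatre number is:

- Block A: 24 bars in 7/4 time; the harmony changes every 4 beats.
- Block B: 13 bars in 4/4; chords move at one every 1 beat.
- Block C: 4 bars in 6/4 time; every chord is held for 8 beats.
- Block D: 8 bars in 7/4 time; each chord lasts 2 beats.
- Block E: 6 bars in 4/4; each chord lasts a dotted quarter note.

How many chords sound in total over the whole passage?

A has 168 beats and chords last 4 each, so 42 chords.
B has 52 beats and chords last 1 each, so 52 chords.
C has 24 beats and chords last 8 each, so 3 chords.
D has 56 beats and chords last 2 each, so 28 chords.
E has 24 beats and chords last 1.5 each, so 16 chords.
Total: 42 + 52 + 3 + 28 + 16 = 141.

141 chords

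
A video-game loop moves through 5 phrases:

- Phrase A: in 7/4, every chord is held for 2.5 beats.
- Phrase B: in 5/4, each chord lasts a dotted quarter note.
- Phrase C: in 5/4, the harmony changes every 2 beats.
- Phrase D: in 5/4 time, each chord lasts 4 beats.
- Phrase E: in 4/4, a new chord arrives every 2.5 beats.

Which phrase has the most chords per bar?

A: 7 beats/bar ÷ 2.5 beats/chord = 2.8 chords/bar.
B: 5 beats/bar ÷ 1.5 beats/chord = 10/3 chords/bar.
C: 5 beats/bar ÷ 2 beats/chord = 2.5 chords/bar.
D: 5 beats/bar ÷ 4 beats/chord = 1.25 chords/bar.
E: 4 beats/bar ÷ 2.5 beats/chord = 1.6 chords/bar.
Fastest is B at 10/3 chords/bar.

Phrase B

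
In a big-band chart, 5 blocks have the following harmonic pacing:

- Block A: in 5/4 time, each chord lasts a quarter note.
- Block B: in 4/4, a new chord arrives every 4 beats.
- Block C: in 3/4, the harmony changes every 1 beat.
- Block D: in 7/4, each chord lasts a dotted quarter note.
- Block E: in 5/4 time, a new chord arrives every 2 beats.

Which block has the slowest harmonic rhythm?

A: each chord is 1 beat in 5/4, so 5 per bar.
B: each chord is 4 beats in 4/4, so 1 per bar.
C: each chord is 1 beat in 3/4, so 3 per bar.
D: each chord is 1.5 beats in 7/4, so 14/3 per bar.
E: each chord is 2 beats in 5/4, so 2.5 per bar.
Slowest is B at 1 chords/bar.

Block B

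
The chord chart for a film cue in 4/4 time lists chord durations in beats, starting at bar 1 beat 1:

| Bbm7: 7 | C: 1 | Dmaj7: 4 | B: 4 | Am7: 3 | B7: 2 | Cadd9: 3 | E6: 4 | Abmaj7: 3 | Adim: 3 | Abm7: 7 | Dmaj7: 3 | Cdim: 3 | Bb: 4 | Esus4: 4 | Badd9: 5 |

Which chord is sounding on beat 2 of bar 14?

Beat 2 of bar 14 is beat (14−1)×4 + 2 = 54 overall.
Running totals: Bbm7 ends at 7, C ends at 8, Dmaj7 ends at 12, B ends at 16, Am7 ends at 19, B7 ends at 21, Cadd9 ends at 24, E6 ends at 28, Abmaj7 ends at 31, Adim ends at 34, Abm7 ends at 41, Dmaj7 ends at 44, Cdim ends at 47, Bb ends at 51, Esus4 ends at 55.
Beat 54 falls within Esus4.

Esus4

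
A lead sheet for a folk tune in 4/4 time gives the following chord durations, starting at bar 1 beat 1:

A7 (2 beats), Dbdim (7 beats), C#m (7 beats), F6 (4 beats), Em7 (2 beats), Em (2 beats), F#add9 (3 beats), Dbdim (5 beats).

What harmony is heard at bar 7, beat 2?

Beat 2 of bar 7 is beat (7−1)×4 + 2 = 26 overall.
Running totals: A7 ends at 2, Dbdim ends at 9, C#m ends at 16, F6 ends at 20, Em7 ends at 22, Em ends at 24, F#add9 ends at 27.
Beat 26 falls within F#add9.

F#add9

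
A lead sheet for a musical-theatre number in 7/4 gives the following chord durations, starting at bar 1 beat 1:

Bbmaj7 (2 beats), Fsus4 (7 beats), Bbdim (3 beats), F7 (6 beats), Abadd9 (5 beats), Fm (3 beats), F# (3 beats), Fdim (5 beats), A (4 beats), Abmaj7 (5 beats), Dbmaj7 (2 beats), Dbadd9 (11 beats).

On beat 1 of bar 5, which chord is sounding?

Beat 1 of bar 5 is beat (5−1)×7 + 1 = 29 overall.
Running totals: Bbmaj7 ends at 2, Fsus4 ends at 9, Bbdim ends at 12, F7 ends at 18, Abadd9 ends at 23, Fm ends at 26, F# ends at 29.
Beat 29 falls within F#.

F#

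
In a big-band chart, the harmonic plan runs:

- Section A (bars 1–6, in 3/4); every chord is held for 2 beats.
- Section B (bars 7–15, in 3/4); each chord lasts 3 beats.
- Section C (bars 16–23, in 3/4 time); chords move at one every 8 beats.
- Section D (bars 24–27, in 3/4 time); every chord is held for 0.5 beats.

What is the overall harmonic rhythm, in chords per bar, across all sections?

5/3 chords per bar

A: 6 × 3 = 18 beats ÷ 2 = 9 chords.
B: 9 × 3 = 27 beats ÷ 3 = 9 chords.
C: 8 × 3 = 24 beats ÷ 8 = 3 chords.
D: 4 × 3 = 12 beats ÷ 0.5 = 24 chords.
Overall: 45 chords over 27 bars → 45/27 = 5/3 chords per bar.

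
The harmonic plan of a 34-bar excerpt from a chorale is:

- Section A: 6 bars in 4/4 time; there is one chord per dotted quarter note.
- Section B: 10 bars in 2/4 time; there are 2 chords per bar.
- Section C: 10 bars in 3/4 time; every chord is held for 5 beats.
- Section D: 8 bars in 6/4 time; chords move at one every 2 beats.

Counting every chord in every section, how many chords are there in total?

66 chords

A: 6·4 = 24 beats, 24/1.5 = 16 chords.
B: 10·2 = 20 beats, 20/1 = 20 chords.
C: 10·3 = 30 beats, 30/5 = 6 chords.
D: 8·6 = 48 beats, 48/2 = 24 chords.
Total: 16 + 20 + 6 + 24 = 66.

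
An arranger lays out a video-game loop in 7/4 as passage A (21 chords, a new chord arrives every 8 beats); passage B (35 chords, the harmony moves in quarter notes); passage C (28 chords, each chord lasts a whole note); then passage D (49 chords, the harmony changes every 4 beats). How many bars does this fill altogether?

73 bars

A: 21 × 8 = 168 beats = 24 bars.
B: 35 × 1 = 35 beats = 5 bars.
C: 28 × 4 = 112 beats = 16 bars.
D: 49 × 4 = 196 beats = 28 bars.
Total: 24 + 5 + 16 + 28 = 73 bars.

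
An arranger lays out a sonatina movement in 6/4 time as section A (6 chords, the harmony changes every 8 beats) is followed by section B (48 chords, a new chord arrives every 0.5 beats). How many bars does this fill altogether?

12 bars

A: 6 × 8 = 48 beats = 8 bars.
B: 48 × 0.5 = 24 beats = 4 bars.
Total: 8 + 4 = 12 bars.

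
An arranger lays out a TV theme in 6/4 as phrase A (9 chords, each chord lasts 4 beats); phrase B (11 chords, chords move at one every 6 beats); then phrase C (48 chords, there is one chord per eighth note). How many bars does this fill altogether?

A: 9 × 4 = 36 beats = 6 bars.
B: 11 × 6 = 66 beats = 11 bars.
C: 48 × 0.5 = 24 beats = 4 bars.
Total: 6 + 11 + 4 = 21 bars.

21 bars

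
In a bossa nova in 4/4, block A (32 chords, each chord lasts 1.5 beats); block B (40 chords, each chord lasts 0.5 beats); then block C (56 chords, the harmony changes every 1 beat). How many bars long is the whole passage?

A: 32 × 1.5 = 48 beats = 12 bars.
B: 40 × 0.5 = 20 beats = 5 bars.
C: 56 × 1 = 56 beats = 14 bars.
Total: 12 + 5 + 14 = 31 bars.

31 bars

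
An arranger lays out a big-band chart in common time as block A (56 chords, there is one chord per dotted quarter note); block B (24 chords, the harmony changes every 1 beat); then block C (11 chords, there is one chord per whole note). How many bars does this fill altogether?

A: 56 × 1.5 = 84 beats = 21 bars.
B: 24 × 1 = 24 beats = 6 bars.
C: 11 × 4 = 44 beats = 11 bars.
Total: 21 + 6 + 11 = 38 bars.

38 bars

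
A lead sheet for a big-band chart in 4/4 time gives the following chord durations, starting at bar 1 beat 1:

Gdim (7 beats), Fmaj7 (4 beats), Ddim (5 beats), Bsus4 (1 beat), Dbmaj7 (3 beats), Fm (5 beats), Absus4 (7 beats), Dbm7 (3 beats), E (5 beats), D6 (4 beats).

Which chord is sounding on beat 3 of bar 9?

Dbm7

Beat 3 of bar 9 is beat (9−1)×4 + 3 = 35 overall.
Running totals: Gdim ends at 7, Fmaj7 ends at 11, Ddim ends at 16, Bsus4 ends at 17, Dbmaj7 ends at 20, Fm ends at 25, Absus4 ends at 32, Dbm7 ends at 35.
Beat 35 falls within Dbm7.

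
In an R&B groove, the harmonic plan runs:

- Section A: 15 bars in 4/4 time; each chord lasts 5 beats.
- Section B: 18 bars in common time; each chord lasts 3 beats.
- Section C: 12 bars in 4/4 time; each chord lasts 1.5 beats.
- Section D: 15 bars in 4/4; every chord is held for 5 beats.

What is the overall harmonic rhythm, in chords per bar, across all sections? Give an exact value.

4/3 chords per bar

A: 15 × 4 = 60 beats ÷ 5 = 12 chords.
B: 18 × 4 = 72 beats ÷ 3 = 24 chords.
C: 12 × 4 = 48 beats ÷ 1.5 = 32 chords.
D: 15 × 4 = 60 beats ÷ 5 = 12 chords.
Overall: 80 chords over 60 bars → 80/60 = 4/3 chords per bar.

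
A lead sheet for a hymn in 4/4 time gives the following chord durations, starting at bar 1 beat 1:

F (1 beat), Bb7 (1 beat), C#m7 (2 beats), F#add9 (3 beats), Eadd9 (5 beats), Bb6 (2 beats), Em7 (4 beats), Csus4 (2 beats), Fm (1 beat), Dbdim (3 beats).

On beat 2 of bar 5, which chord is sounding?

Beat 2 of bar 5 is beat (5−1)×4 + 2 = 18 overall.
Running totals: F ends at 1, Bb7 ends at 2, C#m7 ends at 4, F#add9 ends at 7, Eadd9 ends at 12, Bb6 ends at 14, Em7 ends at 18.
Beat 18 falls within Em7.

Em7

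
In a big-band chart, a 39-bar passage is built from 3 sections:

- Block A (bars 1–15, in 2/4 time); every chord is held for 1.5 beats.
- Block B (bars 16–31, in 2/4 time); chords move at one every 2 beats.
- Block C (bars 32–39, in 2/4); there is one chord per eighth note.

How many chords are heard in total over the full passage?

68 chords

A: 15·2 = 30 beats, 30/1.5 = 20 chords.
B: 16·2 = 32 beats, 32/2 = 16 chords.
C: 8·2 = 16 beats, 16/0.5 = 32 chords.
Total: 20 + 16 + 32 = 68.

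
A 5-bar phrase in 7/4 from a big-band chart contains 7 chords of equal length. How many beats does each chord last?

5 beats

5 bars × 7 beats/bar = 35 beats total.
35 beats ÷ 7 chords = 5 beats per chord.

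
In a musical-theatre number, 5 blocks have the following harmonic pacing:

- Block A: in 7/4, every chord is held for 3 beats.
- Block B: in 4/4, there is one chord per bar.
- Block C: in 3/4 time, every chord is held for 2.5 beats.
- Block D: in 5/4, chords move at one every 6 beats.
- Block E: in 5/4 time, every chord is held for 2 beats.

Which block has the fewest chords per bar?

Block D

A: 7 beats/bar ÷ 3 beats/chord = 7/3 chords/bar.
B: 4 beats/bar ÷ 4 beats/chord = 1 chord/bar.
C: 3 beats/bar ÷ 2.5 beats/chord = 1.2 chords/bar.
D: 5 beats/bar ÷ 6 beats/chord = 5/6 chords/bar.
E: 5 beats/bar ÷ 2 beats/chord = 2.5 chords/bar.
Slowest is D at 5/6 chords/bar.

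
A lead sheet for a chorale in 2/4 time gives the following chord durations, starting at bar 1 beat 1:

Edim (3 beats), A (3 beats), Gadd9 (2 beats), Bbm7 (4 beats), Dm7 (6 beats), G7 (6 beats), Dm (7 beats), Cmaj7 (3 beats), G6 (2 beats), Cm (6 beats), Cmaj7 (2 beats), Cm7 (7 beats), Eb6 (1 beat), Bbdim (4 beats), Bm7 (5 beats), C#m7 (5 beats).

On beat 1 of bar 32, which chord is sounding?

C#m7

Beat 1 of bar 32 is beat (32−1)×2 + 1 = 63 overall.
Running totals: Edim ends at 3, A ends at 6, Gadd9 ends at 8, Bbm7 ends at 12, Dm7 ends at 18, G7 ends at 24, Dm ends at 31, Cmaj7 ends at 34, G6 ends at 36, Cm ends at 42, Cmaj7 ends at 44, Cm7 ends at 51, Eb6 ends at 52, Bbdim ends at 56, Bm7 ends at 61, C#m7 ends at 66.
Beat 63 falls within C#m7.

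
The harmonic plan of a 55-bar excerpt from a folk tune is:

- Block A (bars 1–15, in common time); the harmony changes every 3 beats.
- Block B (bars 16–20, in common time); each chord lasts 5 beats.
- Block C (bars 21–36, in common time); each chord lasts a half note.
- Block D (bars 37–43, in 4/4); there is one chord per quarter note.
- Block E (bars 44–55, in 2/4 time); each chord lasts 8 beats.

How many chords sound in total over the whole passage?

A has 60 beats and chords last 3 each, so 20 chords.
B has 20 beats and chords last 5 each, so 4 chords.
C has 64 beats and chords last 2 each, so 32 chords.
D has 28 beats and chords last 1 each, so 28 chords.
E has 24 beats and chords last 8 each, so 3 chords.
Total: 20 + 4 + 32 + 28 + 3 = 87.

87 chords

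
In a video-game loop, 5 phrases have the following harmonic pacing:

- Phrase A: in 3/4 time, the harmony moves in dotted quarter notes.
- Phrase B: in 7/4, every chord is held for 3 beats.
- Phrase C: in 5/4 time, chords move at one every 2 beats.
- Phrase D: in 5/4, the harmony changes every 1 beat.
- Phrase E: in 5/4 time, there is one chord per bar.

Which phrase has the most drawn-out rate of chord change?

Phrase E

A: 3/1.5 = 2 chords/bar.
B: 7/3 = 7/3 chords/bar.
C: 5/2 = 2.5 chords/bar.
D: 5/1 = 5 chords/bar.
E: 5/5 = 1 chord/bar.
Slowest is E at 1 chords/bar.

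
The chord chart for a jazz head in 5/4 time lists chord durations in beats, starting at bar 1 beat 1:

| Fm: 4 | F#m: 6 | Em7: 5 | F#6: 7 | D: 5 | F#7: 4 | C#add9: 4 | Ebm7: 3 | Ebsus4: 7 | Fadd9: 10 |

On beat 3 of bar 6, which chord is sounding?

Beat 3 of bar 6 is beat (6−1)×5 + 3 = 28 overall.
Running totals: Fm ends at 4, F#m ends at 10, Em7 ends at 15, F#6 ends at 22, D ends at 27, F#7 ends at 31.
Beat 28 falls within F#7.

F#7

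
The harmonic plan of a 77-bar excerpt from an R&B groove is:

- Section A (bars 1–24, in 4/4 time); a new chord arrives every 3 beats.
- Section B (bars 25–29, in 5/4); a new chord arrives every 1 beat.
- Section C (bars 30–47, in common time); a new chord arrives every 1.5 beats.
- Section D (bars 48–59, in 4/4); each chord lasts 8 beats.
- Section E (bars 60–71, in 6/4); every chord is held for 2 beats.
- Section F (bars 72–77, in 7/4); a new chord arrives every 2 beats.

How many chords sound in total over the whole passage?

168 chords

A has 96 beats and chords last 3 each, so 32 chords.
B has 25 beats and chords last 1 each, so 25 chords.
C has 72 beats and chords last 1.5 each, so 48 chords.
D has 48 beats and chords last 8 each, so 6 chords.
E has 72 beats and chords last 2 each, so 36 chords.
F has 42 beats and chords last 2 each, so 21 chords.
Total: 32 + 25 + 48 + 6 + 36 + 21 = 168.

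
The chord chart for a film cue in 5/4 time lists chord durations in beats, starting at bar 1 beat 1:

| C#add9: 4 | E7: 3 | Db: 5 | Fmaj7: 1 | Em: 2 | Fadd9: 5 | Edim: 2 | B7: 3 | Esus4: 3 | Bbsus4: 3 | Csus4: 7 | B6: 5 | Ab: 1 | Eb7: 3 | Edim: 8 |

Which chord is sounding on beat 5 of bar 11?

Edim

Beat 5 of bar 11 is beat (11−1)×5 + 5 = 55 overall.
Running totals: C#add9 ends at 4, E7 ends at 7, Db ends at 12, Fmaj7 ends at 13, Em ends at 15, Fadd9 ends at 20, Edim ends at 22, B7 ends at 25, Esus4 ends at 28, Bbsus4 ends at 31, Csus4 ends at 38, B6 ends at 43, Ab ends at 44, Eb7 ends at 47, Edim ends at 55.
Beat 55 falls within Edim.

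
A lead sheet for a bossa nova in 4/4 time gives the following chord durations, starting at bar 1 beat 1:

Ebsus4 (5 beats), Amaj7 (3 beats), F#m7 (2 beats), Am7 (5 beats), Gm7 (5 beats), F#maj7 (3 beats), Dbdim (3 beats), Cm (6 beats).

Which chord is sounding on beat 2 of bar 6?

Beat 2 of bar 6 is beat (6−1)×4 + 2 = 22 overall.
Running totals: Ebsus4 ends at 5, Amaj7 ends at 8, F#m7 ends at 10, Am7 ends at 15, Gm7 ends at 20, F#maj7 ends at 23.
Beat 22 falls within F#maj7.

F#maj7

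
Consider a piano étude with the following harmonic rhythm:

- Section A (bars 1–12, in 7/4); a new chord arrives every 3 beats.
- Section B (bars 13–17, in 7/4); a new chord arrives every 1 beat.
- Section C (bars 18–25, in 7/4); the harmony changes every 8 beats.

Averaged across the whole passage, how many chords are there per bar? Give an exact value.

2.8 chords per bar

A: 12 bars of 7 beats is 84 beats; at 3 beats each that's 28 chords.
B: 5 bars of 7 beats is 35 beats; at 1 beat each that's 35 chords.
C: 8 bars of 7 beats is 56 beats; at 8 beats each that's 7 chords.
Overall: 70 chords over 25 bars → 70/25 = 2.8 chords per bar.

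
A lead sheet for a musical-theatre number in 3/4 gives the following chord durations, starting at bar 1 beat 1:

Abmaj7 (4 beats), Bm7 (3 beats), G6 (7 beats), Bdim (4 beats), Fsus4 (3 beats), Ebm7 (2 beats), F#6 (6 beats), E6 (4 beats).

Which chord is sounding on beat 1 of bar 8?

Ebm7

Beat 1 of bar 8 is beat (8−1)×3 + 1 = 22 overall.
Running totals: Abmaj7 ends at 4, Bm7 ends at 7, G6 ends at 14, Bdim ends at 18, Fsus4 ends at 21, Ebm7 ends at 23.
Beat 22 falls within Ebm7.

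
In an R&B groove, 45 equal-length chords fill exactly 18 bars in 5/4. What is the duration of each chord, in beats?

18 bars × 5 beats/bar = 90 beats total.
90 beats ÷ 45 chords = 2 beats per chord.
(That is a half note.)

2 beats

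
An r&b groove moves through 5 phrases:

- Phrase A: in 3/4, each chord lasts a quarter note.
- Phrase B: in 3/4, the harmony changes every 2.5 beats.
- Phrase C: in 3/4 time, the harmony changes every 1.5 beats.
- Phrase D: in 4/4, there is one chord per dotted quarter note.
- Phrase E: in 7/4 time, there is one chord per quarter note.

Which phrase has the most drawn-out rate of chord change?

A: 3/1 = 3 chords/bar.
B: 3/2.5 = 1.2 chords/bar.
C: 3/1.5 = 2 chords/bar.
D: 4/1.5 = 8/3 chords/bar.
E: 7/1 = 7 chords/bar.
Slowest is B at 1.2 chords/bar.

Phrase B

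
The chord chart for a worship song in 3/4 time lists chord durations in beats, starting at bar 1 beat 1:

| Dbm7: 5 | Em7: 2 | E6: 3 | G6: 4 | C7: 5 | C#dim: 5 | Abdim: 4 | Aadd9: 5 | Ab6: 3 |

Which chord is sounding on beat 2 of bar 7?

C#dim

Beat 2 of bar 7 is beat (7−1)×3 + 2 = 20 overall.
Running totals: Dbm7 ends at 5, Em7 ends at 7, E6 ends at 10, G6 ends at 14, C7 ends at 19, C#dim ends at 24.
Beat 20 falls within C#dim.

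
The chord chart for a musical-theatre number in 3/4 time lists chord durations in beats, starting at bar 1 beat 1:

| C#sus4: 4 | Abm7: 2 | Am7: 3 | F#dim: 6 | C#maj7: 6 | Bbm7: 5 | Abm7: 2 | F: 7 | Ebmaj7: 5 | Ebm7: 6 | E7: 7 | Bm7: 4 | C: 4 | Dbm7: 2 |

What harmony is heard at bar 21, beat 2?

Dbm7

Beat 2 of bar 21 is beat (21−1)×3 + 2 = 62 overall.
Running totals: C#sus4 ends at 4, Abm7 ends at 6, Am7 ends at 9, F#dim ends at 15, C#maj7 ends at 21, Bbm7 ends at 26, Abm7 ends at 28, F ends at 35, Ebmaj7 ends at 40, Ebm7 ends at 46, E7 ends at 53, Bm7 ends at 57, C ends at 61, Dbm7 ends at 63.
Beat 62 falls within Dbm7.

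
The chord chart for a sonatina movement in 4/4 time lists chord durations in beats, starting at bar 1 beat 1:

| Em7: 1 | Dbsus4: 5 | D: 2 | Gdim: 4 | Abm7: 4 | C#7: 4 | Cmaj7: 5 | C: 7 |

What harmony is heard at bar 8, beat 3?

C

Beat 3 of bar 8 is beat (8−1)×4 + 3 = 31 overall.
Running totals: Em7 ends at 1, Dbsus4 ends at 6, D ends at 8, Gdim ends at 12, Abm7 ends at 16, C#7 ends at 20, Cmaj7 ends at 25, C ends at 32.
Beat 31 falls within C.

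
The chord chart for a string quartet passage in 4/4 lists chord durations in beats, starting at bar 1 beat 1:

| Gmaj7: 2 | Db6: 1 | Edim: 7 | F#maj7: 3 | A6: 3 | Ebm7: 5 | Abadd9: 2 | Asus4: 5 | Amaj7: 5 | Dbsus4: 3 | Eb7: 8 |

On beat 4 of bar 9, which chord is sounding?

Dbsus4

Beat 4 of bar 9 is beat (9−1)×4 + 4 = 36 overall.
Running totals: Gmaj7 ends at 2, Db6 ends at 3, Edim ends at 10, F#maj7 ends at 13, A6 ends at 16, Ebm7 ends at 21, Abadd9 ends at 23, Asus4 ends at 28, Amaj7 ends at 33, Dbsus4 ends at 36.
Beat 36 falls within Dbsus4.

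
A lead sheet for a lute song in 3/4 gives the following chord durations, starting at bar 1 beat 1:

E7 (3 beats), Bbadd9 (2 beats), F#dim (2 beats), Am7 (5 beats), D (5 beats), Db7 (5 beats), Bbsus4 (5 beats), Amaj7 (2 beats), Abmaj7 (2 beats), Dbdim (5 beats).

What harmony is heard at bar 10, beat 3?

Beat 3 of bar 10 is beat (10−1)×3 + 3 = 30 overall.
Running totals: E7 ends at 3, Bbadd9 ends at 5, F#dim ends at 7, Am7 ends at 12, D ends at 17, Db7 ends at 22, Bbsus4 ends at 27, Amaj7 ends at 29, Abmaj7 ends at 31.
Beat 30 falls within Abmaj7.

Abmaj7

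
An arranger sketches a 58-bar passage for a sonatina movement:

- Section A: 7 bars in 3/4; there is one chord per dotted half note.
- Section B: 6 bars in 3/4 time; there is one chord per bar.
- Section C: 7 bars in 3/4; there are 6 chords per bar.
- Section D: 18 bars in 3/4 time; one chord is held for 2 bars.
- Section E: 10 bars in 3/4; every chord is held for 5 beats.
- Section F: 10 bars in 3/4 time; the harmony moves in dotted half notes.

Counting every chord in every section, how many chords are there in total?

80 chords

A has 21 beats and chords last 3 each, so 7 chords.
B has 18 beats and chords last 3 each, so 6 chords.
C has 21 beats and chords last 0.5 each, so 42 chords.
D has 54 beats and chords last 6 each, so 9 chords.
E has 30 beats and chords last 5 each, so 6 chords.
F has 30 beats and chords last 3 each, so 10 chords.
Total: 7 + 6 + 42 + 9 + 6 + 10 = 80.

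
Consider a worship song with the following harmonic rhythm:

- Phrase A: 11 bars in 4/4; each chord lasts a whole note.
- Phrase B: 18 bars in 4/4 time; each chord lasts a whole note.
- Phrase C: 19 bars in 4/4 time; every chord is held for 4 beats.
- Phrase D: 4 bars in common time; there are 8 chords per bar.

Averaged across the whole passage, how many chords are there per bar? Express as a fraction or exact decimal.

A: 11 × 4 = 44 beats ÷ 4 = 11 chords.
B: 18 × 4 = 72 beats ÷ 4 = 18 chords.
C: 19 × 4 = 76 beats ÷ 4 = 19 chords.
D: 4 × 4 = 16 beats ÷ 0.5 = 32 chords.
Overall: 80 chords over 52 bars → 80/52 = 20/13 chords per bar.

20/13 chords per bar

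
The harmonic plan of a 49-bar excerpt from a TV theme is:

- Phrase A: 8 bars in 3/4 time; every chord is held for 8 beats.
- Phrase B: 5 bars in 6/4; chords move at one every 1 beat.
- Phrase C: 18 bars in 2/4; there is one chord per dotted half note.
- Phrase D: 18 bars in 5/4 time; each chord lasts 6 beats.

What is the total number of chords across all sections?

A: 8·3 = 24 beats, 24/8 = 3 chords.
B: 5·6 = 30 beats, 30/1 = 30 chords.
C: 18·2 = 36 beats, 36/3 = 12 chords.
D: 18·5 = 90 beats, 90/6 = 15 chords.
Total: 3 + 30 + 12 + 15 = 60.

60 chords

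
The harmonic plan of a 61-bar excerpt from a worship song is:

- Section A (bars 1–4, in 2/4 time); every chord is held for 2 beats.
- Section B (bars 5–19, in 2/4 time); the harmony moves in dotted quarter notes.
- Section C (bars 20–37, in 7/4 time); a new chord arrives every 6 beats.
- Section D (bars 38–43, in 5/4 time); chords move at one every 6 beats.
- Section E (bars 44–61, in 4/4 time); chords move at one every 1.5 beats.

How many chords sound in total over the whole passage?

A has 8 beats and chords last 2 each, so 4 chords.
B has 30 beats and chords last 1.5 each, so 20 chords.
C has 126 beats and chords last 6 each, so 21 chords.
D has 30 beats and chords last 6 each, so 5 chords.
E has 72 beats and chords last 1.5 each, so 48 chords.
Total: 4 + 20 + 21 + 5 + 48 = 98.

98 chords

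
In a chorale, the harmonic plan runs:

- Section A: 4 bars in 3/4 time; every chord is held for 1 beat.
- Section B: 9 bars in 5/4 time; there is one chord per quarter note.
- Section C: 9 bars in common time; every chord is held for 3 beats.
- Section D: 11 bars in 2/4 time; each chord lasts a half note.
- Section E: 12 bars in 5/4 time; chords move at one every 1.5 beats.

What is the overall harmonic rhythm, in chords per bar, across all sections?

A: 4 × 3 = 12 beats ÷ 1 = 12 chords.
B: 9 × 5 = 45 beats ÷ 1 = 45 chords.
C: 9 × 4 = 36 beats ÷ 3 = 12 chords.
D: 11 × 2 = 22 beats ÷ 2 = 11 chords.
E: 12 × 5 = 60 beats ÷ 1.5 = 40 chords.
Overall: 120 chords over 45 bars → 120/45 = 8/3 chords per bar.

8/3 chords per bar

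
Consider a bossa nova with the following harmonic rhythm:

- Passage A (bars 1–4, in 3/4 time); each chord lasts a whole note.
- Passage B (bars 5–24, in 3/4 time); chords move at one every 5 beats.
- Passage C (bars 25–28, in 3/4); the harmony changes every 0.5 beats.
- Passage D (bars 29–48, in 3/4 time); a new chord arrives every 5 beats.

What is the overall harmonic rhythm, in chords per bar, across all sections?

17/16 chords per bar

A: 4 × 3 = 12 beats ÷ 4 = 3 chords.
B: 20 × 3 = 60 beats ÷ 5 = 12 chords.
C: 4 × 3 = 12 beats ÷ 0.5 = 24 chords.
D: 20 × 3 = 60 beats ÷ 5 = 12 chords.
Overall: 51 chords over 48 bars → 51/48 = 17/16 chords per bar.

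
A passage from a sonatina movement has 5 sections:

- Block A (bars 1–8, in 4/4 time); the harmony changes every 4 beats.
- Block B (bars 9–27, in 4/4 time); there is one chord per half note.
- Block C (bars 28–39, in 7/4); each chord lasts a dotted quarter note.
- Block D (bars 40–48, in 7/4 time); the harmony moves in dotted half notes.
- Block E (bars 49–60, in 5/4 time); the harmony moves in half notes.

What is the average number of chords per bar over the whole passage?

2.55 chords per bar

A: 8 × 4 = 32 beats ÷ 4 = 8 chords.
B: 19 × 4 = 76 beats ÷ 2 = 38 chords.
C: 12 × 7 = 84 beats ÷ 1.5 = 56 chords.
D: 9 × 7 = 63 beats ÷ 3 = 21 chords.
E: 12 × 5 = 60 beats ÷ 2 = 30 chords.
Overall: 153 chords over 60 bars → 153/60 = 2.55 chords per bar.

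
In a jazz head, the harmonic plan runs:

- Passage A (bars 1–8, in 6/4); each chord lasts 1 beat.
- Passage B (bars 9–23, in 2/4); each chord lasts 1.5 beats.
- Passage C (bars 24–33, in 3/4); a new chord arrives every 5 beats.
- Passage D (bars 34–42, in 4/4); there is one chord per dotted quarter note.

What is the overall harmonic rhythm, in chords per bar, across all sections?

7/3 chords per bar

A: 8 × 6 = 48 beats ÷ 1 = 48 chords.
B: 15 × 2 = 30 beats ÷ 1.5 = 20 chords.
C: 10 × 3 = 30 beats ÷ 5 = 6 chords.
D: 9 × 4 = 36 beats ÷ 1.5 = 24 chords.
Overall: 98 chords over 42 bars → 98/42 = 7/3 chords per bar.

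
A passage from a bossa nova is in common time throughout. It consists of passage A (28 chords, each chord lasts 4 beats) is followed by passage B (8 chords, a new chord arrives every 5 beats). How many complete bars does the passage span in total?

A: 28 × 4 = 112 beats = 28 bars.
B: 8 × 5 = 40 beats = 10 bars.
Total: 28 + 10 = 38 bars.

38 bars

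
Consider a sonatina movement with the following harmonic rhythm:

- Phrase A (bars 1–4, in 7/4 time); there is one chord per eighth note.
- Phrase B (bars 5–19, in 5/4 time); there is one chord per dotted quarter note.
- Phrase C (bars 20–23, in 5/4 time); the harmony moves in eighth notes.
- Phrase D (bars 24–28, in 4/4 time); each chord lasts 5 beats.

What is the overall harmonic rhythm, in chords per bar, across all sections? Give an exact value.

A: 4 × 7 = 28 beats ÷ 0.5 = 56 chords.
B: 15 × 5 = 75 beats ÷ 1.5 = 50 chords.
C: 4 × 5 = 20 beats ÷ 0.5 = 40 chords.
D: 5 × 4 = 20 beats ÷ 5 = 4 chords.
Overall: 150 chords over 28 bars → 150/28 = 75/14 chords per bar.

75/14 chords per bar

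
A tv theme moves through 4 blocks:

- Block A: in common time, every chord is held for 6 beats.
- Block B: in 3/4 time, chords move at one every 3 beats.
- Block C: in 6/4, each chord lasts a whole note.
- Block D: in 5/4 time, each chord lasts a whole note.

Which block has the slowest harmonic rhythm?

Block A

A: each chord is 6 beats in 4/4, so 2/3 per bar.
B: each chord is 3 beats in 3/4, so 1 per bar.
C: each chord is 4 beats in 6/4, so 1.5 per bar.
D: each chord is 4 beats in 5/4, so 1.25 per bar.
Slowest is A at 2/3 chords/bar.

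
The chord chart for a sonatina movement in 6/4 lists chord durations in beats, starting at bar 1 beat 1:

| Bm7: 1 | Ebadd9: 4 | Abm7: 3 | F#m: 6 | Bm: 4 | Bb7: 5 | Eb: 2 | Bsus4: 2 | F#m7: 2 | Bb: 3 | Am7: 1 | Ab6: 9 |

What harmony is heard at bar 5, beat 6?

Bb

Beat 6 of bar 5 is beat (5−1)×6 + 6 = 30 overall.
Running totals: Bm7 ends at 1, Ebadd9 ends at 5, Abm7 ends at 8, F#m ends at 14, Bm ends at 18, Bb7 ends at 23, Eb ends at 25, Bsus4 ends at 27, F#m7 ends at 29, Bb ends at 32.
Beat 30 falls within Bb.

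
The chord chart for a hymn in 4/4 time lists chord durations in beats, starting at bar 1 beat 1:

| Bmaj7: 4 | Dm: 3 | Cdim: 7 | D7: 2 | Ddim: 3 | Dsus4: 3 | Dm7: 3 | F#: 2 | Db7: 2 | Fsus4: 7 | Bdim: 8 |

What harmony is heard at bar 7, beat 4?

Beat 4 of bar 7 is beat (7−1)×4 + 4 = 28 overall.
Running totals: Bmaj7 ends at 4, Dm ends at 7, Cdim ends at 14, D7 ends at 16, Ddim ends at 19, Dsus4 ends at 22, Dm7 ends at 25, F# ends at 27, Db7 ends at 29.
Beat 28 falls within Db7.

Db7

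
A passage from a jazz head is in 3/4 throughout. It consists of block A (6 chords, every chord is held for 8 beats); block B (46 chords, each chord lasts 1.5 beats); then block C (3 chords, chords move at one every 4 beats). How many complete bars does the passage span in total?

A: 6 × 8 = 48 beats = 16 bars.
B: 46 × 1.5 = 69 beats = 23 bars.
C: 3 × 4 = 12 beats = 4 bars.
Total: 16 + 23 + 4 = 43 bars.

43 bars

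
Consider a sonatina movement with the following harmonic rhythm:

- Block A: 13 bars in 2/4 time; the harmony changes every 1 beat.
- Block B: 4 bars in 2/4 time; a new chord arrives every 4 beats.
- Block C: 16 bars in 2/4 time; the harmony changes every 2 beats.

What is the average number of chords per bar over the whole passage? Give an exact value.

4/3 chords per bar

A: 13 bars of 2 beats is 26 beats; at 1 beat each that's 26 chords.
B: 4 bars of 2 beats is 8 beats; at 4 beats each that's 2 chords.
C: 16 bars of 2 beats is 32 beats; at 2 beats each that's 16 chords.
Overall: 44 chords over 33 bars → 44/33 = 4/3 chords per bar.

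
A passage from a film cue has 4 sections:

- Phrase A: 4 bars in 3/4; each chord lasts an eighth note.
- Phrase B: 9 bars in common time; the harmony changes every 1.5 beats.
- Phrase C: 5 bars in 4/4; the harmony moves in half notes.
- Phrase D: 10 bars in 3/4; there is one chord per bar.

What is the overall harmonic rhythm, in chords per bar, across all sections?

17/7 chords per bar

A: 4 × 3 = 12 beats ÷ 0.5 = 24 chords.
B: 9 × 4 = 36 beats ÷ 1.5 = 24 chords.
C: 5 × 4 = 20 beats ÷ 2 = 10 chords.
D: 10 × 3 = 30 beats ÷ 3 = 10 chords.
Overall: 68 chords over 28 bars → 68/28 = 17/7 chords per bar.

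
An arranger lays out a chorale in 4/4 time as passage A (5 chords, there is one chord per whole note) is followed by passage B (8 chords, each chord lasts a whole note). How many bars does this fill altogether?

A: 5 × 4 = 20 beats = 5 bars.
B: 8 × 4 = 32 beats = 8 bars.
Total: 5 + 8 = 13 bars.

13 bars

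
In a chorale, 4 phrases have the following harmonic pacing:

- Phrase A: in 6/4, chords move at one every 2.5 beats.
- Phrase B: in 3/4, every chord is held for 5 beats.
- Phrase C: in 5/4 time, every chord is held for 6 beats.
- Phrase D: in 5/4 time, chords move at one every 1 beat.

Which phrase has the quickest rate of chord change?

Phrase D

A: 6/2.5 = 2.4 chords/bar.
B: 3/5 = 0.6 chords/bar.
C: 5/6 = 5/6 chords/bar.
D: 5/1 = 5 chords/bar.
Fastest is D at 5 chords/bar.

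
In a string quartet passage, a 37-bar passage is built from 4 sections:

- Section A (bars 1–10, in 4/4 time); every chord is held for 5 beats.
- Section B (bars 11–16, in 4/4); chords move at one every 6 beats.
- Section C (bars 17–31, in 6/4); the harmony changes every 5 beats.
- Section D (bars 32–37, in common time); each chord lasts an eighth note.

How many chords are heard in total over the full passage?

A has 40 beats and chords last 5 each, so 8 chords.
B has 24 beats and chords last 6 each, so 4 chords.
C has 90 beats and chords last 5 each, so 18 chords.
D has 24 beats and chords last 0.5 each, so 48 chords.
Total: 8 + 4 + 18 + 48 = 78.

78 chords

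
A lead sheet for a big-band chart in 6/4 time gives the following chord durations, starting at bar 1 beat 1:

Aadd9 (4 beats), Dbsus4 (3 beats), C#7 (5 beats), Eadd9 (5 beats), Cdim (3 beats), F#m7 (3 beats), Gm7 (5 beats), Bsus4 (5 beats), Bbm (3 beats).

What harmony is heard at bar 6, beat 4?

Bbm

Beat 4 of bar 6 is beat (6−1)×6 + 4 = 34 overall.
Running totals: Aadd9 ends at 4, Dbsus4 ends at 7, C#7 ends at 12, Eadd9 ends at 17, Cdim ends at 20, F#m7 ends at 23, Gm7 ends at 28, Bsus4 ends at 33, Bbm ends at 36.
Beat 34 falls within Bbm.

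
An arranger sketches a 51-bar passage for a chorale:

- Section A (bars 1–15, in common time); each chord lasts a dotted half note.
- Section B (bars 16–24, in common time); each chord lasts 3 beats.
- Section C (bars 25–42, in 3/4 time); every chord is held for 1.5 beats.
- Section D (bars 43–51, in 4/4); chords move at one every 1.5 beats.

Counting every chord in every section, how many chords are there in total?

A: 15 bars × 4 beats = 60 beats; 3 beats/chord → 20 chords.
B: 9 bars × 4 beats = 36 beats; 3 beats/chord → 12 chords.
C: 18 bars × 3 beats = 54 beats; 1.5 beats/chord → 36 chords.
D: 9 bars × 4 beats = 36 beats; 1.5 beats/chord → 24 chords.
Total: 20 + 12 + 36 + 24 = 92.

92 chords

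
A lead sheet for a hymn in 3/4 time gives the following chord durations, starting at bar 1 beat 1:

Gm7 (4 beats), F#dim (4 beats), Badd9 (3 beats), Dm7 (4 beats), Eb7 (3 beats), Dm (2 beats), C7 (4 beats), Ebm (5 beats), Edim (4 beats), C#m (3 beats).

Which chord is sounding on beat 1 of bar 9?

Ebm

Beat 1 of bar 9 is beat (9−1)×3 + 1 = 25 overall.
Running totals: Gm7 ends at 4, F#dim ends at 8, Badd9 ends at 11, Dm7 ends at 15, Eb7 ends at 18, Dm ends at 20, C7 ends at 24, Ebm ends at 29.
Beat 25 falls within Ebm.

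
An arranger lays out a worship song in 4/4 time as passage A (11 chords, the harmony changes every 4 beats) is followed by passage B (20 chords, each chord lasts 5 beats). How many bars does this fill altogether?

A: 11 × 4 = 44 beats = 11 bars.
B: 20 × 5 = 100 beats = 25 bars.
Total: 11 + 25 = 36 bars.

36 bars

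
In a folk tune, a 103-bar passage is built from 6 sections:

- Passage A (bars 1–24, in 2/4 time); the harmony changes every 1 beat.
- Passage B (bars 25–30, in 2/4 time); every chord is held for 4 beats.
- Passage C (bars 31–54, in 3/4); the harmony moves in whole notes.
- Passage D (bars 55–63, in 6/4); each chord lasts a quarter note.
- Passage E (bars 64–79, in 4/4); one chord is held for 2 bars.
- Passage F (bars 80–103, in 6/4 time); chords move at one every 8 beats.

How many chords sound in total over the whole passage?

A: 24 bars × 2 beats = 48 beats; 1 beat/chord → 48 chords.
B: 6 bars × 2 beats = 12 beats; 4 beats/chord → 3 chords.
C: 24 bars × 3 beats = 72 beats; 4 beats/chord → 18 chords.
D: 9 bars × 6 beats = 54 beats; 1 beat/chord → 54 chords.
E: 16 bars × 4 beats = 64 beats; 8 beats/chord → 8 chords.
F: 24 bars × 6 beats = 144 beats; 8 beats/chord → 18 chords.
Total: 48 + 3 + 18 + 54 + 8 + 18 = 149.

149 chords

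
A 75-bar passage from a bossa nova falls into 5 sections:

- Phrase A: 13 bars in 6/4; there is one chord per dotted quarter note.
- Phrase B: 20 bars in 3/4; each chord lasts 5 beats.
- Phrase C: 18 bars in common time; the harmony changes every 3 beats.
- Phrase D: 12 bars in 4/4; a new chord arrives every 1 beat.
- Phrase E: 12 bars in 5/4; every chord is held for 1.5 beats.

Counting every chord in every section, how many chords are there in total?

A has 78 beats and chords last 1.5 each, so 52 chords.
B has 60 beats and chords last 5 each, so 12 chords.
C has 72 beats and chords last 3 each, so 24 chords.
D has 48 beats and chords last 1 each, so 48 chords.
E has 60 beats and chords last 1.5 each, so 40 chords.
Total: 52 + 12 + 24 + 48 + 40 = 176.

176 chords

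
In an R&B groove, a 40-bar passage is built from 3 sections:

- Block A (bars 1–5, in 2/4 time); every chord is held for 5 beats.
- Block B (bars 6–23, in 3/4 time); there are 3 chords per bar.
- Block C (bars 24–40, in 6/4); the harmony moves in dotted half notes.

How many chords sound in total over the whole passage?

A: 5 bars × 2 beats = 10 beats; 5 beats/chord → 2 chords.
B: 18 bars × 3 beats = 54 beats; 1 beat/chord → 54 chords.
C: 17 bars × 6 beats = 102 beats; 3 beats/chord → 34 chords.
Total: 2 + 54 + 34 = 90.

90 chords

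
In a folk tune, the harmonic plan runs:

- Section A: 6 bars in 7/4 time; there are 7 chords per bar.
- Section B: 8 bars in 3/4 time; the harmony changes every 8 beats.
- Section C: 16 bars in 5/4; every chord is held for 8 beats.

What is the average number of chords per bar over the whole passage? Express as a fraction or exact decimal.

A: 6 × 7 = 42 beats ÷ 1 = 42 chords.
B: 8 × 3 = 24 beats ÷ 8 = 3 chords.
C: 16 × 5 = 80 beats ÷ 8 = 10 chords.
Overall: 55 chords over 30 bars → 55/30 = 11/6 chords per bar.

11/6 chords per bar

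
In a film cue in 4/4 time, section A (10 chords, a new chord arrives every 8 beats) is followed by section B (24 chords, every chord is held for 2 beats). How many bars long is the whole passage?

A: 10 × 8 = 80 beats = 20 bars.
B: 24 × 2 = 48 beats = 12 bars.
Total: 20 + 12 = 32 bars.

32 bars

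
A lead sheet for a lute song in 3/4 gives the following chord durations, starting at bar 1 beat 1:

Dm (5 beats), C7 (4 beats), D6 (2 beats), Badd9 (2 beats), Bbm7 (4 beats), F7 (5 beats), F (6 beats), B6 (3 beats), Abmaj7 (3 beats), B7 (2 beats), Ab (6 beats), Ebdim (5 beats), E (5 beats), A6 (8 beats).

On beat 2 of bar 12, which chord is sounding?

Beat 2 of bar 12 is beat (12−1)×3 + 2 = 35 overall.
Running totals: Dm ends at 5, C7 ends at 9, D6 ends at 11, Badd9 ends at 13, Bbm7 ends at 17, F7 ends at 22, F ends at 28, B6 ends at 31, Abmaj7 ends at 34, B7 ends at 36.
Beat 35 falls within B7.

B7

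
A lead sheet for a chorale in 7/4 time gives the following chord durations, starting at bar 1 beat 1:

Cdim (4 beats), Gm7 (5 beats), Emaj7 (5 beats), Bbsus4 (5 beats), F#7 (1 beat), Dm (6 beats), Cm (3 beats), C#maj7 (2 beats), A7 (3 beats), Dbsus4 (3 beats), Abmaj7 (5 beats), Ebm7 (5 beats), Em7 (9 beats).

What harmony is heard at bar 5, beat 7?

Dbsus4

Beat 7 of bar 5 is beat (5−1)×7 + 7 = 35 overall.
Running totals: Cdim ends at 4, Gm7 ends at 9, Emaj7 ends at 14, Bbsus4 ends at 19, F#7 ends at 20, Dm ends at 26, Cm ends at 29, C#maj7 ends at 31, A7 ends at 34, Dbsus4 ends at 37.
Beat 35 falls within Dbsus4.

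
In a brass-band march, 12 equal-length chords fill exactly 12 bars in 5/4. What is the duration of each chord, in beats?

5 beats

12 bars × 5 beats/bar = 60 beats total.
60 beats ÷ 12 chords = 5 beats per chord.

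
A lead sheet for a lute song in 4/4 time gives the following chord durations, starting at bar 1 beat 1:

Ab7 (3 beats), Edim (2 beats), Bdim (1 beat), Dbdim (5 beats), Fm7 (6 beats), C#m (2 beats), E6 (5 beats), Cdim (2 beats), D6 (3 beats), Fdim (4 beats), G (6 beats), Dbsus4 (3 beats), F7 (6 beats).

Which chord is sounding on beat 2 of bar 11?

Dbsus4

Beat 2 of bar 11 is beat (11−1)×4 + 2 = 42 overall.
Running totals: Ab7 ends at 3, Edim ends at 5, Bdim ends at 6, Dbdim ends at 11, Fm7 ends at 17, C#m ends at 19, E6 ends at 24, Cdim ends at 26, D6 ends at 29, Fdim ends at 33, G ends at 39, Dbsus4 ends at 42.
Beat 42 falls within Dbsus4.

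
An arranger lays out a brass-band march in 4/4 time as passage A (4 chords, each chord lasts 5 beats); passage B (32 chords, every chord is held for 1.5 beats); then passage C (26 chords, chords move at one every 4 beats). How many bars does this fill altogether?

A: 4 × 5 = 20 beats = 5 bars.
B: 32 × 1.5 = 48 beats = 12 bars.
C: 26 × 4 = 104 beats = 26 bars.
Total: 5 + 12 + 26 = 43 bars.

43 bars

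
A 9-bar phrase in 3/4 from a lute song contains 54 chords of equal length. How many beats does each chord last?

0.5 beats

9 bars × 3 beats/bar = 27 beats total.
27 beats ÷ 54 chords = 0.5 beats per chord.
(That is an eighth note.)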